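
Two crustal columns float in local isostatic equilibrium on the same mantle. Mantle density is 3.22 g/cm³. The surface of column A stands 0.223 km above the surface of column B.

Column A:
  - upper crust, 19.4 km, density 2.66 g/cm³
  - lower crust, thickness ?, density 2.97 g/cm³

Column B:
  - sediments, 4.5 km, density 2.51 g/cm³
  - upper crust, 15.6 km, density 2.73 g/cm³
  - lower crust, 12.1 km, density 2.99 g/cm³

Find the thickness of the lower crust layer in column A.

Take the compensation level at the base of the deeper column (depth z_c below the surface of column A) and equate Σ ρ_i t_i down to z_c; mantle fills any gap and the z_c terms cancel.
Column A: 19.4×2.66 + x×2.97 + (z_c − 19.4 − x)×3.22
Column B: 0.223×0 + 4.5×2.51 + 15.6×2.73 + 12.1×2.99 + (z_c − 0.223 − 32.2)×3.22
The z_c×3.22 term appears on both sides and cancels. Collect the known terms of each column as K = Σ(ρt)_known − 3.22 × (depth of known layers): K_A = 51.604 − 3.22×19.4 = −10.864; K_B = 90.062 − 3.22×(0.223 + 32.2) = −14.34006.
Balance: K_A − x×(3.22 − 2.97) = K_B, so x = (K_A − K_B)/(3.22 − 2.97) = 3.47606/0.25 = 13.9 km.

13.9 km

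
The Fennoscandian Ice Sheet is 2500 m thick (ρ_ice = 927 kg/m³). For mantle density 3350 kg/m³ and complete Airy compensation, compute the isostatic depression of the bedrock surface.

For local isostatic compensation: the ice load ρ_ice t is balanced by mantle displaced below, ρ_m s.
s = t ρ_ice / ρ_m = 2500 m × 927/3350 = 692 m.

692 m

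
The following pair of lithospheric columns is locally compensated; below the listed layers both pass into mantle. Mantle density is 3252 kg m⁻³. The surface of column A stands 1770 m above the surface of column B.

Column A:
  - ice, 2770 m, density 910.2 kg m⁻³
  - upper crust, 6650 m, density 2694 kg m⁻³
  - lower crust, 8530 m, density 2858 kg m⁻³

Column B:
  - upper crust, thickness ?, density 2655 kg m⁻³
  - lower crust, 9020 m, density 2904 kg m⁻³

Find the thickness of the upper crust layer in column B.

7810 m

Take the compensation level at the base of the deeper column (depth z_c below the surface of column A) and equate Σ ρ_i t_i down to z_c; mantle fills any gap and the z_c terms cancel.
Column A: 2770×910.2 + 6650×2694 + 8530×2858 + (z_c − 17950)×3252
Column B: 1770×0 + x×2655 + 9020×2904 + (z_c − 1770 − 9020 − x)×3252
The z_c×3252 term appears on both sides and cancels. Collect the known terms of each column as K = Σ(ρt)_known − 3252 × (depth of known layers): K_A = 44815094 − 3252×17950 = −13558306; K_B = 26194080 − 3252×(1770 + 9020) = −8895000.
Balance: K_A = K_B − x×(3252 − 2655), so x = (K_B − K_A)/(3252 − 2655) = 4663310/597 = 7810 m.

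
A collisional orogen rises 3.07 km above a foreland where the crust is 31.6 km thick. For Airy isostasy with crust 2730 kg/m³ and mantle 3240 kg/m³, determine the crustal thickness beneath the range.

51.1 km

Root depth r = h ρ_c / (ρ_m − ρ_c) = 3.07 km × 2730 / 510 = 16.43 km.
Total thickness = T + h + r = 31.6 km + 3.07 km + 16.43 km = 51.1 km.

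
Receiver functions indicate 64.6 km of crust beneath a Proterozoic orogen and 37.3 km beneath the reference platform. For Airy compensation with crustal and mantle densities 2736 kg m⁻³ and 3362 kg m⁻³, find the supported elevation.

Excess crust Δ = 64.6 km − 37.3 km = 27.3 km, split between elevation h and root r with h + r = Δ.
Airy balance ρ_c h = (ρ_m − ρ_c) r gives r = h ρ_c/(ρ_m − ρ_c), so h (1 + ρ_c/(ρ_m − ρ_c)) = Δ, i.e. h = Δ (ρ_m − ρ_c)/ρ_m.
h = 27.3 km × 626/3362 = 5.08 km.

5.08 km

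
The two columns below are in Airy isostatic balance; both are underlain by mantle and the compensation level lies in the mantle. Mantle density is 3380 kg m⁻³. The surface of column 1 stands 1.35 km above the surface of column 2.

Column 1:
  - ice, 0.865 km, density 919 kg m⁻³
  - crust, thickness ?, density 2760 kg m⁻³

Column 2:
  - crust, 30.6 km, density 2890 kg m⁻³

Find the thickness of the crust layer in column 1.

28.1 km

Take the compensation level at the base of the deeper column (depth z_c below the surface of column 1) and equate Σ ρ_i t_i down to z_c; mantle fills any gap and the z_c terms cancel.
Column 1: 0.865×919 + x×2760 + (z_c − 0.865 − x)×3380
Column 2: 1.35×0 + 30.6×2890 + (z_c − 1.35 − 30.6)×3380
The z_c×3380 term appears on both sides and cancels. Collect the known terms of each column as K = Σ(ρt)_known − 3380 × (depth of known layers): K_1 = 794.935 − 3380×0.865 = −2128.765; K_2 = 88434 − 3380×(1.35 + 30.6) = −19557.
Balance: K_1 − x×(3380 − 2760) = K_2, so x = (K_1 − K_2)/(3380 − 2760) = 17428.2/620 = 28.1 km.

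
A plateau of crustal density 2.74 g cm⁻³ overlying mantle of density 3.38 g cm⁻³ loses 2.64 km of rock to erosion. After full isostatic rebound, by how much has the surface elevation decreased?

0.5 km

Rebound u = e ρ_c/ρ_m = 2.64 km × 2.74/3.38 = 2.14 km.
Net surface drop = e − u = 2.64 km − 2.14 km = e (ρ_m − ρ_c)/ρ_m = 0.5 km.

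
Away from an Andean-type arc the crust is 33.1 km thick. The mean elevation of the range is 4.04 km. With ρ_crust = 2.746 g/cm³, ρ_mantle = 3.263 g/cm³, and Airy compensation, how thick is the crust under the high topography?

58.6 km

Root depth r = h ρ_c / (ρ_m − ρ_c) = 4.04 km × 2.746 / 0.517 = 21.46 km.
Total thickness = T + h + r = 33.1 km + 4.04 km + 21.46 km = 58.6 km.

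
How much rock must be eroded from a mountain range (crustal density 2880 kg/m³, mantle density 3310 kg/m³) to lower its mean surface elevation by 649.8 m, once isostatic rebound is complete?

Net drop Δ = e − u = e − e ρ_c/ρ_m = e (ρ_m − ρ_c)/ρ_m.
e = Δ ρ_m/(ρ_m − ρ_c) = 649.8 m × 3310/430 = 5000 m.

5000 m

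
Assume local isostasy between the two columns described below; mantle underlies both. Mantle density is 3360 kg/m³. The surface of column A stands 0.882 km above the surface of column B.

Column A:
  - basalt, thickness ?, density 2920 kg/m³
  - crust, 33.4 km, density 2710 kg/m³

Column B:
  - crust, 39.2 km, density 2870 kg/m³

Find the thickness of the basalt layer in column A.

Take the compensation level at the base of the deeper column (depth z_c below the surface of column A) and equate Σ ρ_i t_i down to z_c; mantle fills any gap and the z_c terms cancel.
Column A: x×2920 + 33.4×2710 + (z_c − 33.4 − x)×3360
Column B: 0.882×0 + 39.2×2870 + (z_c − 0.882 − 39.2)×3360
The z_c×3360 term appears on both sides and cancels. Collect the known terms of each column as K = Σ(ρt)_known − 3360 × (depth of known layers): K_A = 90514 − 3360×33.4 = −21710; K_B = 112504 − 3360×(0.882 + 39.2) = −22171.52.
Balance: K_A − x×(3360 − 2920) = K_B, so x = (K_A − K_B)/(3360 − 2920) = 461.52/440 = 1.05 km.

1.05 km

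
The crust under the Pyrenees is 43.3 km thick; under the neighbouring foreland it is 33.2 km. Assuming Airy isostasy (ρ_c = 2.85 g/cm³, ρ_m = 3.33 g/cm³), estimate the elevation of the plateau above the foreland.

1.46 km

Excess crust Δ = 43.3 km − 33.2 km = 10.1 km, split between elevation h and root r with h + r = Δ.
Airy balance ρ_c h = (ρ_m − ρ_c) r gives r = h ρ_c/(ρ_m − ρ_c), so h (1 + ρ_c/(ρ_m − ρ_c)) = Δ, i.e. h = Δ (ρ_m − ρ_c)/ρ_m.
h = 10.1 km × 0.48/3.33 = 1.46 km.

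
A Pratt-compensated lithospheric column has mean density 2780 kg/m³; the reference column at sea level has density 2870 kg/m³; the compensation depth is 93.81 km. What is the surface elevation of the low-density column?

ρ_ref D = ρ (D + h) → h = D (ρ_ref − ρ)/ρ.
h = 93.81 km × (2870 − 2780)/2780 = 3.04 km.

3.04 km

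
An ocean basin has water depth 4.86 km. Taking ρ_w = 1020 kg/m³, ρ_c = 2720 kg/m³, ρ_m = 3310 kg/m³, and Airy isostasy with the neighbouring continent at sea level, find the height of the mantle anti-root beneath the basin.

14 km

Isostatic balance requires: replacing crust with seawater at the top is compensated by replacing crust with mantle at the base: d (ρ_c − ρ_w) = a (ρ_m − ρ_c).
a = d (ρ_c − ρ_w)/(ρ_m − ρ_c) = 4.86 km × 1700/590 = 14 km.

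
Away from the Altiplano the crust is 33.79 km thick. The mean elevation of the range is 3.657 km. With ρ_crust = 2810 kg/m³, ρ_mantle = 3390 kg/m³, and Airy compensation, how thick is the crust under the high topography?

Root depth r = h ρ_c / (ρ_m − ρ_c) = 3.657 km × 2810 / 580 = 17.72 km.
Total thickness = T + h + r = 33.79 km + 3.657 km + 17.72 km = 55.2 km.

55.2 km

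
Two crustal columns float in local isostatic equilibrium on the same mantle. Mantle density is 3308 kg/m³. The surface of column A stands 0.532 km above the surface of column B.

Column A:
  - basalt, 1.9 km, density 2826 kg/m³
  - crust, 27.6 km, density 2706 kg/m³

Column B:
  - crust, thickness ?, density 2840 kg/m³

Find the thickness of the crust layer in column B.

Take the compensation level at the base of the deeper column (depth z_c below the surface of column A) and equate Σ ρ_i t_i down to z_c; mantle fills any gap and the z_c terms cancel.
Column A: 1.9×2826 + 27.6×2706 + (z_c − 29.5)×3308
Column B: 0.532×0 + x×2840 + (z_c − 0.532 − 0 − x)×3308
The z_c×3308 term appears on both sides and cancels. Collect the known terms of each column as K = Σ(ρt)_known − 3308 × (depth of known layers): K_A = 80055 − 3308×29.5 = −17531; K_B = 0 − 3308×(0.532 + 0) = −1759.856.
Balance: K_A = K_B − x×(3308 − 2840), so x = (K_B − K_A)/(3308 − 2840) = 15771.1/468 = 33.7 km.

33.7 km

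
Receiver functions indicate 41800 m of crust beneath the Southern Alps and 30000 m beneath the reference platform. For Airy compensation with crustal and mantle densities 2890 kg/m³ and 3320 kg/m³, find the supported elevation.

Excess crust Δ = 41800 m − 30000 m = 11800 m, split between elevation h and root r with h + r = Δ.
Airy balance ρ_c h = (ρ_m − ρ_c) r gives r = h ρ_c/(ρ_m − ρ_c), so h (1 + ρ_c/(ρ_m − ρ_c)) = Δ, i.e. h = Δ (ρ_m − ρ_c)/ρ_m.
h = 11800 m × 430/3320 = 1530 m.

1530 m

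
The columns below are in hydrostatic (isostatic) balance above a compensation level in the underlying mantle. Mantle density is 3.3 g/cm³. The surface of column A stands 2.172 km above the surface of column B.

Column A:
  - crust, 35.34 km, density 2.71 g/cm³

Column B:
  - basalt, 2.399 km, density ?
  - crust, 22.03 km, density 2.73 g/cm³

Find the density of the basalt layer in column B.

Take the compensation level at the base of the deeper column (depth z_c below the surface of column A) and equate Σ ρ_i t_i down to z_c; mantle fills any gap and the z_c terms cancel.
Column A: 35.34×2.71 + (z_c − 35.34)×3.3
Column B: 2.172×0 + 2.399×ρ + 22.03×2.73 + (z_c − 2.172 − 24.429)×3.3
The z_c×3.3 term appears on both sides and cancels. Collect the known terms of each column as K = Σ(ρt)_known − 3.3 × (depth of known layers): K_A = 95.7714 − 3.3×35.34 = −20.8506; K_B = 60.1419 − 3.3×(2.172 + 24.429) = −27.6414.
Balance: K_A = K_B + 2.399×ρ, so ρ = (K_A − K_B)/2.399 = 6.7908/2.399 = 2.83 g/cm³.

2.83 g/cm³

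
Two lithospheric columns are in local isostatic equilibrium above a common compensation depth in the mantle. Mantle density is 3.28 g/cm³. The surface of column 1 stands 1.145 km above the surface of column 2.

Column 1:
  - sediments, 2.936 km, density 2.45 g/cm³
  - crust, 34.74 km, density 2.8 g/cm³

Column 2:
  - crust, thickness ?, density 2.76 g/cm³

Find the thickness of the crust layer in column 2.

Take the compensation level at the base of the deeper column (depth z_c below the surface of column 1) and equate Σ ρ_i t_i down to z_c; mantle fills any gap and the z_c terms cancel.
Column 1: 2.936×2.45 + 34.74×2.8 + (z_c − 37.676)×3.28
Column 2: 1.145×0 + x×2.76 + (z_c − 1.145 − 0 − x)×3.28
The z_c×3.28 term appears on both sides and cancels. Collect the known terms of each column as K = Σ(ρt)_known − 3.28 × (depth of known layers): K_1 = 104.4652 − 3.28×37.676 = −19.11208; K_2 = 0 − 3.28×(1.145 + 0) = −3.7556.
Balance: K_1 = K_2 − x×(3.28 − 2.76), so x = (K_2 − K_1)/(3.28 − 2.76) = 15.3565/0.52 = 29.5 km.

29.5 km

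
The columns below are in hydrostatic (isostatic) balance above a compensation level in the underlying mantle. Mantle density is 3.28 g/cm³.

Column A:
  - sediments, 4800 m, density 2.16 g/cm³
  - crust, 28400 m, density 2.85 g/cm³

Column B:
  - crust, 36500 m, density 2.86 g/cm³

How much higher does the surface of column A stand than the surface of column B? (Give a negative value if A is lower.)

688 m

For any compensation level in the mantle, the mantle terms cancel and isostasy reduces to e = (Σt_A − Σt_B) − (Σ(ρt)_A − Σ(ρt)_B) / ρ_m.
Σt_A = 33200 m; Σt_B = 36500 m; Σ(ρt)_A = 91308; Σ(ρt)_B = 104390 (in m·g/cm³).
e = (33200 − 36500) − (91308 − 104390) / 3.28 = 688 m.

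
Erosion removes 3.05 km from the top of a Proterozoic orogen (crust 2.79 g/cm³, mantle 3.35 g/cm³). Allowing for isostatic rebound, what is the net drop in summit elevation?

Rebound u = e ρ_c/ρ_m = 3.05 km × 2.79/3.35 = 2.54 km.
Net surface drop = e − u = 3.05 km − 2.54 km = e (ρ_m − ρ_c)/ρ_m = 0.51 km.

0.51 km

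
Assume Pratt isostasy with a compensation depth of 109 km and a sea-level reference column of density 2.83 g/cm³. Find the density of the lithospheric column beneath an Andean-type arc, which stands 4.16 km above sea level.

Pratt balance: ρ_ref D = ρ (D + h).
ρ = ρ_ref D/(D + h) = 2.83 × 109 km/(109 km + 4.16 km) = 2.73 g/cm³.

2.73 g/cm³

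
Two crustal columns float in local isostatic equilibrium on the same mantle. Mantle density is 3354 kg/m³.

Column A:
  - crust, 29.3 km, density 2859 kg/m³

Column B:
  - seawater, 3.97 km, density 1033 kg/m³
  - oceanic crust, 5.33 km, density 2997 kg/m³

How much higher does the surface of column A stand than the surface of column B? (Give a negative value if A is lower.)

1.01 km

For any compensation level in the mantle, the mantle terms cancel and isostasy reduces to e = (Σt_A − Σt_B) − (Σ(ρt)_A − Σ(ρt)_B) / ρ_m.
Σt_A = 29.3 km; Σt_B = 9.3 km; Σ(ρt)_A = 83768.7; Σ(ρt)_B = 20075.02 (in km·kg/m³).
e = (29.3 − 9.3) − (83768.7 − 20075.02) / 3354 = 1.01 km.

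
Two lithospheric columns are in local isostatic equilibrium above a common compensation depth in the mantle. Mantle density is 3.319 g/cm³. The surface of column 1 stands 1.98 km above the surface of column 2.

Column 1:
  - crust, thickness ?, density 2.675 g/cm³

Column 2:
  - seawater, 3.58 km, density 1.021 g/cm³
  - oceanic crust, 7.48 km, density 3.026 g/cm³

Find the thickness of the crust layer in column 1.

Take the compensation level at the base of the deeper column (depth z_c below the surface of column 1) and equate Σ ρ_i t_i down to z_c; mantle fills any gap and the z_c terms cancel.
Column 1: x×2.675 + (z_c − 0 − x)×3.319
Column 2: 1.98×0 + 3.58×1.021 + 7.48×3.026 + (z_c − 1.98 − 11.06)×3.319
The z_c×3.319 term appears on both sides and cancels. Collect the known terms of each column as K = Σ(ρt)_known − 3.319 × (depth of known layers): K_1 = 0 − 3.319×0 = 0; K_2 = 26.28966 − 3.319×(1.98 + 11.06) = −16.9901.
Balance: K_1 − x×(3.319 − 2.675) = K_2, so x = (K_1 − K_2)/(3.319 − 2.675) = 16.9901/0.644 = 26.4 km.

26.4 km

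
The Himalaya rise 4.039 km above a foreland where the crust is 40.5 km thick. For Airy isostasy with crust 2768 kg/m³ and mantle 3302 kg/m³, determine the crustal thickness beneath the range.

65.5 km

Root depth r = h ρ_c / (ρ_m − ρ_c) = 4.039 km × 2768 / 534 = 20.94 km.
Total thickness = T + h + r = 40.5 km + 4.039 km + 20.94 km = 65.5 km.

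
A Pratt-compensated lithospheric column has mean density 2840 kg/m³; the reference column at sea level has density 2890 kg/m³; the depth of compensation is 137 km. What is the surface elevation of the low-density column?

ρ_ref D = ρ (D + h) → h = D (ρ_ref − ρ)/ρ.
h = 137 km × (2890 − 2840)/2840 = 2.41 km.

2.41 km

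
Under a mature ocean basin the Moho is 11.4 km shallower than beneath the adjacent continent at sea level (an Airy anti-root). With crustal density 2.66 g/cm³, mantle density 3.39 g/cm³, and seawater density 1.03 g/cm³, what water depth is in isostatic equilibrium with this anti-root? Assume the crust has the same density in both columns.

5.11 km

Replacing a thickness d of crust by seawater at the top must be balanced by replacing crust with mantle at the base: d (ρ_c − ρ_w) = a (ρ_m − ρ_c).
d = a (ρ_m − ρ_c)/(ρ_c − ρ_w) = 11.4 km × 0.73/1.63 = 5.11 km.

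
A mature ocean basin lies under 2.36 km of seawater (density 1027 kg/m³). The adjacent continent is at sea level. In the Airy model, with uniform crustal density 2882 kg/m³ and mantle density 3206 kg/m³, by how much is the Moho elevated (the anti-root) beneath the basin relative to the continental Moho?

13.5 km

Balancing pressure at the compensation depth: replacing crust with seawater at the top is compensated by replacing crust with mantle at the base: d (ρ_c − ρ_w) = a (ρ_m − ρ_c).
a = d (ρ_c − ρ_w)/(ρ_m − ρ_c) = 2.36 km × 1855/324 = 13.5 km.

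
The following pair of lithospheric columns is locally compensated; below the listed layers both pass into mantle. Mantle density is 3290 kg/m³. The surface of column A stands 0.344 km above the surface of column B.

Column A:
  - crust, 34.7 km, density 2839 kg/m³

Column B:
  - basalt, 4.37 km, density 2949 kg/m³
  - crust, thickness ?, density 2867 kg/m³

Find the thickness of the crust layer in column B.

Take the compensation level at the base of the deeper column (depth z_c below the surface of column A) and equate Σ ρ_i t_i down to z_c; mantle fills any gap and the z_c terms cancel.
Column A: 34.7×2839 + (z_c − 34.7)×3290
Column B: 0.344×0 + 4.37×2949 + x×2867 + (z_c − 0.344 − 4.37 − x)×3290
The z_c×3290 term appears on both sides and cancels. Collect the known terms of each column as K = Σ(ρt)_known − 3290 × (depth of known layers): K_A = 98513.3 − 3290×34.7 = −15649.7; K_B = 12887.13 − 3290×(0.344 + 4.37) = −2621.93.
Balance: K_A = K_B − x×(3290 − 2867), so x = (K_B − K_A)/(3290 − 2867) = 13027.8/423 = 30.8 km.

30.8 km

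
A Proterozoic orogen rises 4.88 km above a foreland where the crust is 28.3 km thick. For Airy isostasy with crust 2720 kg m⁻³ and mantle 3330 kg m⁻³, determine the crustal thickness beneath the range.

Root depth r = h ρ_c / (ρ_m − ρ_c) = 4.88 km × 2720 / 610 = 21.76 km.
Total thickness = T + h + r = 28.3 km + 4.88 km + 21.76 km = 54.9 km.

54.9 km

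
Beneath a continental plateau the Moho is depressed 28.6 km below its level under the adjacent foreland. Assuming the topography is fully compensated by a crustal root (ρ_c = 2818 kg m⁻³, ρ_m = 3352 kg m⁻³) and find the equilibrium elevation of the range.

Equating mass per unit area of the two columns: ρ_c h = (ρ_m − ρ_c) r.
h = r (ρ_m − ρ_c) / ρ_c = 28.6 km × (3352 − 2818) / 2818 = 5.42 km.

5.42 km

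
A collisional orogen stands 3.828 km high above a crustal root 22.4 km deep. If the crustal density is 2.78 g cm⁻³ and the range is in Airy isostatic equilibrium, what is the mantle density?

Airy balance: ρ_c h = (ρ_m − ρ_c) r → ρ_m = ρ_c (1 + h/r).
ρ_m = 2.78 × (1 + 3.828 km/22.4 km) = 3.26 g cm⁻³.

3.26 g cm⁻³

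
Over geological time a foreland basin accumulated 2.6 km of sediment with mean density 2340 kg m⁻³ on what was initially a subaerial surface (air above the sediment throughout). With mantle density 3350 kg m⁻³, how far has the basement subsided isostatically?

1.82 km

Subaerial load: s = t ρ_sed / ρ_m = 2.6 km × 2340/3350 = 1.82 km.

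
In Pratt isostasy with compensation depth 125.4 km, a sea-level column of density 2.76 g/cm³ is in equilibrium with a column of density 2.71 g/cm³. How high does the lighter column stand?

2.31 km

ρ_ref D = ρ (D + h) → h = D (ρ_ref − ρ)/ρ.
h = 125.4 km × (2.76 − 2.71)/2.71 = 2.31 km.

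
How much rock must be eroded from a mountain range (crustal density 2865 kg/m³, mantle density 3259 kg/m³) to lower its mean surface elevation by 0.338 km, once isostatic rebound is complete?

2.8 km

Net drop Δ = e − u = e − e ρ_c/ρ_m = e (ρ_m − ρ_c)/ρ_m.
e = Δ ρ_m/(ρ_m − ρ_c) = 0.338 km × 3259/394 = 2.8 km.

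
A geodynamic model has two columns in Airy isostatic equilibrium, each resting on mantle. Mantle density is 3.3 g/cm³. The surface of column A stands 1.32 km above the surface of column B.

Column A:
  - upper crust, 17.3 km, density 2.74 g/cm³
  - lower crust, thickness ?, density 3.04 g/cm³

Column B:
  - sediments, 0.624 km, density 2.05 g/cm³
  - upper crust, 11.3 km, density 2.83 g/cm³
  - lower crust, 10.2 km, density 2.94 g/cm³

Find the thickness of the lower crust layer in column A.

17 km

Take the compensation level at the base of the deeper column (depth z_c below the surface of column A) and equate Σ ρ_i t_i down to z_c; mantle fills any gap and the z_c terms cancel.
Column A: 17.3×2.74 + x×3.04 + (z_c − 17.3 − x)×3.3
Column B: 1.32×0 + 0.624×2.05 + 11.3×2.83 + 10.2×2.94 + (z_c − 1.32 − 22.124)×3.3
The z_c×3.3 term appears on both sides and cancels. Collect the known terms of each column as K = Σ(ρt)_known − 3.3 × (depth of known layers): K_A = 47.402 − 3.3×17.3 = −9.688; K_B = 63.2462 − 3.3×(1.32 + 22.124) = −14.119.
Balance: K_A − x×(3.3 − 3.04) = K_B, so x = (K_A − K_B)/(3.3 − 3.04) = 4.431/0.26 = 17 km.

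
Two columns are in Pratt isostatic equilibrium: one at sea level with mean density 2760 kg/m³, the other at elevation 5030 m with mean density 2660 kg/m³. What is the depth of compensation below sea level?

134000 m

ρ_ref D = ρ (D + h) → D (ρ_ref − ρ) = ρ h.
D = ρ h/(ρ_ref − ρ) = 2660 × 5030 m/(2760 − 2660) = 134000 m.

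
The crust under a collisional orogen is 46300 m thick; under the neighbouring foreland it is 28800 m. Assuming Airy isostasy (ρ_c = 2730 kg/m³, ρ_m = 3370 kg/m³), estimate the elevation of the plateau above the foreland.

Excess crust Δ = 46300 m − 28800 m = 17500 m, split between elevation h and root r with h + r = Δ.
Airy balance ρ_c h = (ρ_m − ρ_c) r gives r = h ρ_c/(ρ_m − ρ_c), so h (1 + ρ_c/(ρ_m − ρ_c)) = Δ, i.e. h = Δ (ρ_m − ρ_c)/ρ_m.
h = 17500 m × 640/3370 = 3320 m.

3320 m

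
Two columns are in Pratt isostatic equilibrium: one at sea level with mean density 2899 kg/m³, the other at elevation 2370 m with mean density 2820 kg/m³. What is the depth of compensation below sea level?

84600 m

ρ_ref D = ρ (D + h) → D (ρ_ref − ρ) = ρ h.
D = ρ h/(ρ_ref − ρ) = 2820 × 2370 m/(2899 − 2820) = 84600 m.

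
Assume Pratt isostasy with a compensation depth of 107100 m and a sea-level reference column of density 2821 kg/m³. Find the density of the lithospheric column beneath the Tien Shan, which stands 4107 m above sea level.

Pratt balance: ρ_ref D = ρ (D + h).
ρ = ρ_ref D/(D + h) = 2821 × 107100 m/(107100 m + 4107 m) = 2720 kg/m³.

2720 kg/m³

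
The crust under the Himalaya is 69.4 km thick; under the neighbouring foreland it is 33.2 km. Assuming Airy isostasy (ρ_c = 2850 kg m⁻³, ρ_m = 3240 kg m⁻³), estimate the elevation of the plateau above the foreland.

Excess crust Δ = 69.4 km − 33.2 km = 36.2 km, split between elevation h and root r with h + r = Δ.
Airy balance ρ_c h = (ρ_m − ρ_c) r gives r = h ρ_c/(ρ_m − ρ_c), so h (1 + ρ_c/(ρ_m − ρ_c)) = Δ, i.e. h = Δ (ρ_m − ρ_c)/ρ_m.
h = 36.2 km × 390/3240 = 4.36 km.

4.36 km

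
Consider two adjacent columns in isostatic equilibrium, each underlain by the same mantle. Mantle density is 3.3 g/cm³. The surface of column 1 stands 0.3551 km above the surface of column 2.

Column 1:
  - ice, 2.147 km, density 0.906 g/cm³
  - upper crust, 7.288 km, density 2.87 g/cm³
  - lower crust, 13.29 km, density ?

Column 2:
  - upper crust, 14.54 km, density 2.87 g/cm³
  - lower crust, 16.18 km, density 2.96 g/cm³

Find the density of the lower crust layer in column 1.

Take the compensation level at the base of the deeper column (depth z_c below the surface of column 1) and equate Σ ρ_i t_i down to z_c; mantle fills any gap and the z_c terms cancel.
Column 1: 2.147×0.906 + 7.288×2.87 + 13.29×ρ + (z_c − 22.725)×3.3
Column 2: 0.3551×0 + 14.54×2.87 + 16.18×2.96 + (z_c − 0.3551 − 30.72)×3.3
The z_c×3.3 term appears on both sides and cancels. Collect the known terms of each column as K = Σ(ρt)_known − 3.3 × (depth of known layers): K_1 = 22.861742 − 3.3×22.725 = −52.130758; K_2 = 89.6226 − 3.3×(0.3551 + 30.72) = −12.92523.
Balance: K_1 + 13.29×ρ = K_2, so ρ = (K_2 − K_1)/13.29 = 39.2055/13.29 = 2.95 g/cm³.

2.95 g/cm³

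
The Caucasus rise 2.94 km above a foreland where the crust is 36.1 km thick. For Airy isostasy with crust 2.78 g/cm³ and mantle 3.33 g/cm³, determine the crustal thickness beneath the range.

53.9 km

Root depth r = h ρ_c / (ρ_m − ρ_c) = 2.94 km × 2.78 / 0.55 = 14.86 km.
Total thickness = T + h + r = 36.1 km + 2.94 km + 14.86 km = 53.9 km.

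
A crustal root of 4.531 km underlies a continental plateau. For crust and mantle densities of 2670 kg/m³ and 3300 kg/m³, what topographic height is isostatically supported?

1.07 km

In Airy isostatic equilibrium: ρ_c h = (ρ_m − ρ_c) r.
h = r (ρ_m − ρ_c) / ρ_c = 4.531 km × (3300 − 2670) / 2670 = 1.07 km.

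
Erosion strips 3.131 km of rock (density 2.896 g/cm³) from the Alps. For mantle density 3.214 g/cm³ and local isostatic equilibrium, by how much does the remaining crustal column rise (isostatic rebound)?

Unloading: uplift u = e ρ_c/ρ_m = 3.131 km × 2.896/3.214 = 2.82 km.

2.82 km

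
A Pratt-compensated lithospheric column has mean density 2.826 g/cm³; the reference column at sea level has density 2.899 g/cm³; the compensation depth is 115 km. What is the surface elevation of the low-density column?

2.97 km

ρ_ref D = ρ (D + h) → h = D (ρ_ref − ρ)/ρ.
h = 115 km × (2.899 − 2.826)/2.826 = 2.97 km.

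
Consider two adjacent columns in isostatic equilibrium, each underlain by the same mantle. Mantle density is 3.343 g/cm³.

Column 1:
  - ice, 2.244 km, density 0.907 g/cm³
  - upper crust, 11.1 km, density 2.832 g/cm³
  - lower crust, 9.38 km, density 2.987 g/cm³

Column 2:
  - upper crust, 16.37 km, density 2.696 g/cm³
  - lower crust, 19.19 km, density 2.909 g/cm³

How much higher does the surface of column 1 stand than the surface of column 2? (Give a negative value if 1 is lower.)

−1.33 km

For any compensation level in the mantle, the mantle terms cancel and isostasy reduces to e = (Σt_1 − Σt_2) − (Σ(ρt)_1 − Σ(ρt)_2) / ρ_m.
Σt_1 = 22.724 km; Σt_2 = 35.56 km; Σ(ρt)_1 = 61.488568; Σ(ρt)_2 = 99.95723 (in km·g/cm³).
e = (22.724 − 35.56) − (61.488568 − 99.95723) / 3.343 = −1.33 km.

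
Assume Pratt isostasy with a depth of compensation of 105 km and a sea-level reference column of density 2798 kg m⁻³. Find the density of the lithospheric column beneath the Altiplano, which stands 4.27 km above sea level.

2690 kg m⁻³

Pratt balance: ρ_ref D = ρ (D + h).
ρ = ρ_ref D/(D + h) = 2798 × 105 km/(105 km + 4.27 km) = 2690 kg m⁻³.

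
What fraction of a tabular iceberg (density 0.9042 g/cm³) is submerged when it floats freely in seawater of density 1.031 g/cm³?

87.7%

Submerged fraction = ρ_obj/ρ_fluid = 0.9042/1.031 = 87.7%.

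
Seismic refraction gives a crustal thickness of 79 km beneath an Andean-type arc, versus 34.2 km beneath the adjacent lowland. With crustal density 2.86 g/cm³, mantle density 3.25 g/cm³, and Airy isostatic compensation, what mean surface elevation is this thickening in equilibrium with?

Excess crust Δ = 79 km − 34.2 km = 44.8 km, split between elevation h and root r with h + r = Δ.
Airy balance ρ_c h = (ρ_m − ρ_c) r gives r = h ρ_c/(ρ_m − ρ_c), so h (1 + ρ_c/(ρ_m − ρ_c)) = Δ, i.e. h = Δ (ρ_m − ρ_c)/ρ_m.
h = 44.8 km × 0.39/3.25 = 5.38 km.

5.38 km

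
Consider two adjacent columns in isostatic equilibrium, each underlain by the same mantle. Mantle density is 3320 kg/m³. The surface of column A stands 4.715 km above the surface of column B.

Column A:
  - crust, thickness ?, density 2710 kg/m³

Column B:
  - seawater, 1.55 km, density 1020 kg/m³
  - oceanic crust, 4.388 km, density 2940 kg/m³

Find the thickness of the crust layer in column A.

34.2 km

Take the compensation level at the base of the deeper column (depth z_c below the surface of column A) and equate Σ ρ_i t_i down to z_c; mantle fills any gap and the z_c terms cancel.
Column A: x×2710 + (z_c − 0 − x)×3320
Column B: 4.715×0 + 1.55×1020 + 4.388×2940 + (z_c − 4.715 − 5.938)×3320
The z_c×3320 term appears on both sides and cancels. Collect the known terms of each column as K = Σ(ρt)_known − 3320 × (depth of known layers): K_A = 0 − 3320×0 = 0; K_B = 14481.72 − 3320×(4.715 + 5.938) = −20886.24.
Balance: K_A − x×(3320 − 2710) = K_B, so x = (K_A − K_B)/(3320 − 2710) = 20886.2/610 = 34.2 km.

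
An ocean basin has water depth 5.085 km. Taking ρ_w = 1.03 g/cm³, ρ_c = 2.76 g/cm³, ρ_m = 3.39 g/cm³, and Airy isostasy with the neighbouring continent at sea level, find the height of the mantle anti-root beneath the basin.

Balancing pressure at the compensation depth: replacing crust with seawater at the top is compensated by replacing crust with mantle at the base: d (ρ_c − ρ_w) = a (ρ_m − ρ_c).
a = d (ρ_c − ρ_w)/(ρ_m − ρ_c) = 5.085 km × 1.73/0.63 = 14 km.

14 km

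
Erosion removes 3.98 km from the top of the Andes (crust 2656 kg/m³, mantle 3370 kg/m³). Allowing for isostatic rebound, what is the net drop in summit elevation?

Rebound u = e ρ_c/ρ_m = 3.98 km × 2656/3370 = 3.137 km.
Net surface drop = e − u = 3.98 km − 3.137 km = e (ρ_m − ρ_c)/ρ_m = 0.843 km.

0.843 km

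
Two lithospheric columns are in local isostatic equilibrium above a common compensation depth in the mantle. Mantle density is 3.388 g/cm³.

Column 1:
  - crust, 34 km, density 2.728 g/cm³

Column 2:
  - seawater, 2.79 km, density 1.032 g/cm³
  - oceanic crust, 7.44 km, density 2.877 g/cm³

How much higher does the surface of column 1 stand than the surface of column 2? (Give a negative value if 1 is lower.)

3.56 km

For any compensation level in the mantle, the mantle terms cancel and isostasy reduces to e = (Σt_1 − Σt_2) − (Σ(ρt)_1 − Σ(ρt)_2) / ρ_m.
Σt_1 = 34 km; Σt_2 = 10.23 km; Σ(ρt)_1 = 92.752; Σ(ρt)_2 = 24.28416 (in km·g/cm³).
e = (34 − 10.23) − (92.752 − 24.28416) / 3.388 = 3.56 km.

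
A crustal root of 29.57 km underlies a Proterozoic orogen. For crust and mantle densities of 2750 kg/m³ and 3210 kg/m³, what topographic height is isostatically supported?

4.95 km

In Airy isostatic equilibrium: ρ_c h = (ρ_m − ρ_c) r.
h = r (ρ_m − ρ_c) / ρ_c = 29.57 km × (3210 − 2750) / 2750 = 4.95 km.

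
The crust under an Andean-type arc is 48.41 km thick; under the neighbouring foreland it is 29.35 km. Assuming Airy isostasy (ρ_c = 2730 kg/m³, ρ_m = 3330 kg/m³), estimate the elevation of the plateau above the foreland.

3.43 km

Excess crust Δ = 48.41 km − 29.35 km = 19.06 km, split between elevation h and root r with h + r = Δ.
Airy balance ρ_c h = (ρ_m − ρ_c) r gives r = h ρ_c/(ρ_m − ρ_c), so h (1 + ρ_c/(ρ_m − ρ_c)) = Δ, i.e. h = Δ (ρ_m − ρ_c)/ρ_m.
h = 19.06 km × 600/3330 = 3.43 km.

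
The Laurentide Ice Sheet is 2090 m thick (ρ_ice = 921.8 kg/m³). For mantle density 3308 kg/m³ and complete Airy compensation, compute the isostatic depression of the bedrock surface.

Balancing pressure at the compensation depth: the ice load ρ_ice t is balanced by mantle displaced below, ρ_m s.
s = t ρ_ice / ρ_m = 2090 m × 921.8/3308 = 582 m.

582 m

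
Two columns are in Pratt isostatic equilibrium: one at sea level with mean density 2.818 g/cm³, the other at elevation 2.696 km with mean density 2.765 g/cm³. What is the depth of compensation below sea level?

ρ_ref D = ρ (D + h) → D (ρ_ref − ρ) = ρ h.
D = ρ h/(ρ_ref − ρ) = 2.765 × 2.696 km/(2.818 − 2.765) = 141 km.

141 km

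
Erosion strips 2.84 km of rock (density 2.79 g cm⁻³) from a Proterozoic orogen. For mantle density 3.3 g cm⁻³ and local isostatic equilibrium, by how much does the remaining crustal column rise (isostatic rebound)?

2.4 km

Unloading: uplift u = e ρ_c/ρ_m = 2.84 km × 2.79/3.3 = 2.4 km.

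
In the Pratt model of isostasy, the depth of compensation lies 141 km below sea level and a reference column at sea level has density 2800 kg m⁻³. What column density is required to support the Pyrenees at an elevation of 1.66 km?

Pratt balance: ρ_ref D = ρ (D + h).
ρ = ρ_ref D/(D + h) = 2800 × 141 km/(141 km + 1.66 km) = 2770 kg m⁻³.

2770 kg m⁻³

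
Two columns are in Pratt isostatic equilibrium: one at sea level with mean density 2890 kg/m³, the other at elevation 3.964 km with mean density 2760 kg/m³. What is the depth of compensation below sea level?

84.2 km

ρ_ref D = ρ (D + h) → D (ρ_ref − ρ) = ρ h.
D = ρ h/(ρ_ref − ρ) = 2760 × 3.964 km/(2890 − 2760) = 84.2 km.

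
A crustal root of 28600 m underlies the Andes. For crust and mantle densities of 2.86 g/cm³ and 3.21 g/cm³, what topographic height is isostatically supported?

3500 m

Isostatic balance requires: ρ_c h = (ρ_m − ρ_c) r.
h = r (ρ_m − ρ_c) / ρ_c = 28600 m × (3.21 − 2.86) / 2.86 = 3500 m.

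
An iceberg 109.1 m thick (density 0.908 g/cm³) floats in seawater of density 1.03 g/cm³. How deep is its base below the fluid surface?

Draft d = t ρ_obj/ρ_fluid = 109.1 m × 0.908/1.03 = 96.2 m.

96.2 m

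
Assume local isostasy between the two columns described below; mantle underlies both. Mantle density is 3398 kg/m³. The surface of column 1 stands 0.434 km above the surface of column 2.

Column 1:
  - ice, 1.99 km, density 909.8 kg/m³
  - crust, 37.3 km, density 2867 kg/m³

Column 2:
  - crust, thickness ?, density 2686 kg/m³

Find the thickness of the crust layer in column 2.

Take the compensation level at the base of the deeper column (depth z_c below the surface of column 1) and equate Σ ρ_i t_i down to z_c; mantle fills any gap and the z_c terms cancel.
Column 1: 1.99×909.8 + 37.3×2867 + (z_c − 39.29)×3398
Column 2: 0.434×0 + x×2686 + (z_c − 0.434 − 0 − x)×3398
The z_c×3398 term appears on both sides and cancels. Collect the known terms of each column as K = Σ(ρt)_known − 3398 × (depth of known layers): K_1 = 108749.602 − 3398×39.29 = −24757.818; K_2 = 0 − 3398×(0.434 + 0) = −1474.732.
Balance: K_1 = K_2 − x×(3398 − 2686), so x = (K_2 − K_1)/(3398 − 2686) = 23283.1/712 = 32.7 km.

32.7 km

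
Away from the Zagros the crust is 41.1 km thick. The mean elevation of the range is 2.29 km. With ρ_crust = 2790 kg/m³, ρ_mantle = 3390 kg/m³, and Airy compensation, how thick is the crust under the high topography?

Root depth r = h ρ_c / (ρ_m − ρ_c) = 2.29 km × 2790 / 600 = 10.65 km.
Total thickness = T + h + r = 41.1 km + 2.29 km + 10.65 km = 54 km.

54 km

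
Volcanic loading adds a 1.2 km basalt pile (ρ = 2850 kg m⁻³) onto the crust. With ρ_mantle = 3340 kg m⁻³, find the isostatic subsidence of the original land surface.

Subaerial loading: s = t ρ_load / ρ_m.
s = 1.2 km × 2850/3340 = 1.02 km.

1.02 km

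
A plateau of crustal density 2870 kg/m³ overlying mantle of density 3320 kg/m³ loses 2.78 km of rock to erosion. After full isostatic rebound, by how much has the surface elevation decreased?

Rebound u = e ρ_c/ρ_m = 2.78 km × 2870/3320 = 2.403 km.
Net surface drop = e − u = 2.78 km − 2.403 km = e (ρ_m − ρ_c)/ρ_m = 0.377 km.

0.377 km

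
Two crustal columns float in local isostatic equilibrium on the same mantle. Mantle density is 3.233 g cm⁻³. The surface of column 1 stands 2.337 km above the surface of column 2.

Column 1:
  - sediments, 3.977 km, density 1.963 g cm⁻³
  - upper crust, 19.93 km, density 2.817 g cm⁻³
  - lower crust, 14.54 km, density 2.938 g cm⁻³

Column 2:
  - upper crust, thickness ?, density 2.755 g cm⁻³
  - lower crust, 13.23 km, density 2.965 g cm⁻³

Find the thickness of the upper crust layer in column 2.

Take the compensation level at the base of the deeper column (depth z_c below the surface of column 1) and equate Σ ρ_i t_i down to z_c; mantle fills any gap and the z_c terms cancel.
Column 1: 3.977×1.963 + 19.93×2.817 + 14.54×2.938 + (z_c − 38.447)×3.233
Column 2: 2.337×0 + x×2.755 + 13.23×2.965 + (z_c − 2.337 − 13.23 − x)×3.233
The z_c×3.233 term appears on both sides and cancels. Collect the known terms of each column as K = Σ(ρt)_known − 3.233 × (depth of known layers): K_1 = 106.668181 − 3.233×38.447 = −17.63097; K_2 = 39.22695 − 3.233×(2.337 + 13.23) = −11.101161.
Balance: K_1 = K_2 − x×(3.233 − 2.755), so x = (K_2 − K_1)/(3.233 − 2.755) = 6.52981/0.478 = 13.7 km.

13.7 km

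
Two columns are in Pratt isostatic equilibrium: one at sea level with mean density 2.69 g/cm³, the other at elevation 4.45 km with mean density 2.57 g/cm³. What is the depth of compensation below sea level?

ρ_ref D = ρ (D + h) → D (ρ_ref − ρ) = ρ h.
D = ρ h/(ρ_ref − ρ) = 2.57 × 4.45 km/(2.69 − 2.57) = 95.3 km.

95.3 km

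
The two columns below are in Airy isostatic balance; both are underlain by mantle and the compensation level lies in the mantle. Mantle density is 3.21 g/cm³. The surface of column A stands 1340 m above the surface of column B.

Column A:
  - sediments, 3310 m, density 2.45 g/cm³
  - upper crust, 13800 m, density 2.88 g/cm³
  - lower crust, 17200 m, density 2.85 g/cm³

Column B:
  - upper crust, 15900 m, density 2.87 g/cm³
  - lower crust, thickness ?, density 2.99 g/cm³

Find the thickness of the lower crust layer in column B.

Take the compensation level at the base of the deeper column (depth z_c below the surface of column A) and equate Σ ρ_i t_i down to z_c; mantle fills any gap and the z_c terms cancel.
Column A: 3310×2.45 + 13800×2.88 + 17200×2.85 + (z_c − 34310)×3.21
Column B: 1340×0 + 15900×2.87 + x×2.99 + (z_c − 1340 − 15900 − x)×3.21
The z_c×3.21 term appears on both sides and cancels. Collect the known terms of each column as K = Σ(ρt)_known − 3.21 × (depth of known layers): K_A = 96873.5 − 3.21×34310 = −13261.6; K_B = 45633 − 3.21×(1340 + 15900) = −9707.4.
Balance: K_A = K_B − x×(3.21 − 2.99), so x = (K_B − K_A)/(3.21 − 2.99) = 3554.2/0.22 = 16200 m.

16200 m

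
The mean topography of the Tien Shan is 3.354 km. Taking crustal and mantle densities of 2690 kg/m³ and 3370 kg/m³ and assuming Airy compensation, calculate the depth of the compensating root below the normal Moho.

13.3 km

For local isostatic compensation: the weight of the topography is balanced by the buoyancy of the root, ρ_c h = (ρ_m − ρ_c) r.
r = h · ρ_c / (ρ_m − ρ_c) = 3.354 km × 2690 / (3370 − 2690) = 13.3 km.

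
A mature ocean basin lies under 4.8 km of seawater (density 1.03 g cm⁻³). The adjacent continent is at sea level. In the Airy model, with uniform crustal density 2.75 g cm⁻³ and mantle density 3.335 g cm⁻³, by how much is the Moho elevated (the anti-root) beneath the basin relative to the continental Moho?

Isostatic balance requires: replacing crust with seawater at the top is compensated by replacing crust with mantle at the base: d (ρ_c − ρ_w) = a (ρ_m − ρ_c).
a = d (ρ_c − ρ_w)/(ρ_m − ρ_c) = 4.8 km × 1.72/0.585 = 14.1 km.

14.1 km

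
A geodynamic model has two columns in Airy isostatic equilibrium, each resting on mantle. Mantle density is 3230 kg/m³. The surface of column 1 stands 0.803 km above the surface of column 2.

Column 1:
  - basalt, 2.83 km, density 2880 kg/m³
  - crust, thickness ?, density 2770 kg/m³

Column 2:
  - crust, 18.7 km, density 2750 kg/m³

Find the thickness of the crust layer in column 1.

Take the compensation level at the base of the deeper column (depth z_c below the surface of column 1) and equate Σ ρ_i t_i down to z_c; mantle fills any gap and the z_c terms cancel.
Column 1: 2.83×2880 + x×2770 + (z_c − 2.83 − x)×3230
Column 2: 0.803×0 + 18.7×2750 + (z_c − 0.803 − 18.7)×3230
The z_c×3230 term appears on both sides and cancels. Collect the known terms of each column as K = Σ(ρt)_known − 3230 × (depth of known layers): K_1 = 8150.4 − 3230×2.83 = −990.5; K_2 = 51425 − 3230×(0.803 + 18.7) = −11569.69.
Balance: K_1 − x×(3230 − 2770) = K_2, so x = (K_1 − K_2)/(3230 − 2770) = 10579.2/460 = 23 km.

23 km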